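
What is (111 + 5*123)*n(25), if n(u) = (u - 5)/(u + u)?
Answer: 1452/5 ≈ 290.40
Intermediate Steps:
n(u) = (-5 + u)/(2*u) (n(u) = (-5 + u)/((2*u)) = (-5 + u)*(1/(2*u)) = (-5 + u)/(2*u))
(111 + 5*123)*n(25) = (111 + 5*123)*((½)*(-5 + 25)/25) = (111 + 615)*((½)*(1/25)*20) = 726*(⅖) = 1452/5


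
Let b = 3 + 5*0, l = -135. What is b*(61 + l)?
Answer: -222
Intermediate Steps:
b = 3 (b = 3 + 0 = 3)
b*(61 + l) = 3*(61 - 135) = 3*(-74) = -222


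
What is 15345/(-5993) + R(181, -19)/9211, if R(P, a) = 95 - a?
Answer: -140659593/55201523 ≈ -2.5481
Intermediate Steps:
15345/(-5993) + R(181, -19)/9211 = 15345/(-5993) + (95 - 1*(-19))/9211 = 15345*(-1/5993) + (95 + 19)*(1/9211) = -15345/5993 + 114*(1/9211) = -15345/5993 + 114/9211 = -140659593/55201523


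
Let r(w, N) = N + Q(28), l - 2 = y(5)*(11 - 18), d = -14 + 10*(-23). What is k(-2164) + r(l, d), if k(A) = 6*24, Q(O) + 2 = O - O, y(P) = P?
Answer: -102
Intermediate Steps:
Q(O) = -2 (Q(O) = -2 + (O - O) = -2 + 0 = -2)
k(A) = 144
d = -244 (d = -14 - 230 = -244)
l = -33 (l = 2 + 5*(11 - 18) = 2 + 5*(-7) = 2 - 35 = -33)
r(w, N) = -2 + N (r(w, N) = N - 2 = -2 + N)
k(-2164) + r(l, d) = 144 + (-2 - 244) = 144 - 246 = -102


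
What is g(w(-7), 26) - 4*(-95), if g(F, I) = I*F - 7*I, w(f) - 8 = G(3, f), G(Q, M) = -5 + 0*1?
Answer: 276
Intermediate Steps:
G(Q, M) = -5 (G(Q, M) = -5 + 0 = -5)
w(f) = 3 (w(f) = 8 - 5 = 3)
g(F, I) = -7*I + F*I (g(F, I) = F*I - 7*I = -7*I + F*I)
g(w(-7), 26) - 4*(-95) = 26*(-7 + 3) - 4*(-95) = 26*(-4) - 1*(-380) = -104 + 380 = 276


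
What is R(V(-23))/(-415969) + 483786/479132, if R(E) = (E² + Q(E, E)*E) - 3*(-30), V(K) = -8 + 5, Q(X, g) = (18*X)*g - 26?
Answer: 100694015211/99652029454 ≈ 1.0105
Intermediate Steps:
Q(X, g) = -26 + 18*X*g (Q(X, g) = 18*X*g - 26 = -26 + 18*X*g)
V(K) = -3
R(E) = 90 + E² + E*(-26 + 18*E²) (R(E) = (E² + (-26 + 18*E*E)*E) - 3*(-30) = (E² + (-26 + 18*E²)*E) + 90 = (E² + E*(-26 + 18*E²)) + 90 = 90 + E² + E*(-26 + 18*E²))
R(V(-23))/(-415969) + 483786/479132 = (90 + (-3)² - 26*(-3) + 18*(-3)³)/(-415969) + 483786/479132 = (90 + 9 + 78 + 18*(-27))*(-1/415969) + 483786*(1/479132) = (90 + 9 + 78 - 486)*(-1/415969) + 241893/239566 = -309*(-1/415969) + 241893/239566 = 309/415969 + 241893/239566 = 100694015211/99652029454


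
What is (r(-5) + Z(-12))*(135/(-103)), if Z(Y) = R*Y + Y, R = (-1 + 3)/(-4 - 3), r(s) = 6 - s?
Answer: -2295/721 ≈ -3.1831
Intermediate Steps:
R = -2/7 (R = 2/(-7) = 2*(-⅐) = -2/7 ≈ -0.28571)
Z(Y) = 5*Y/7 (Z(Y) = -2*Y/7 + Y = 5*Y/7)
(r(-5) + Z(-12))*(135/(-103)) = ((6 - 1*(-5)) + (5/7)*(-12))*(135/(-103)) = ((6 + 5) - 60/7)*(135*(-1/103)) = (11 - 60/7)*(-135/103) = (17/7)*(-135/103) = -2295/721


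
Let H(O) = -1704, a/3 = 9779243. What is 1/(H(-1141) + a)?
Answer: 1/29336025 ≈ 3.4088e-8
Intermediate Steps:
a = 29337729 (a = 3*9779243 = 29337729)
1/(H(-1141) + a) = 1/(-1704 + 29337729) = 1/29336025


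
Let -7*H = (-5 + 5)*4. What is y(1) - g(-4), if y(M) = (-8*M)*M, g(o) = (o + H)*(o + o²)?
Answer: 40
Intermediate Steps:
H = 0 (H = -(-5 + 5)*4/7 = -0*4 = -⅐*0 = 0)
g(o) = o*(o + o²) (g(o) = (o + 0)*(o + o²) = o*(o + o²))
y(M) = -8*M²
y(1) - g(-4) = -8*1² - (-4)²*(1 - 4) = -8*1 - 16*(-3) = -8 - 1*(-48) = -8 + 48 = 40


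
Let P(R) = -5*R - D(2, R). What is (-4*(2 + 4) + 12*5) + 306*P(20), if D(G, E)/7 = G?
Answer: -34848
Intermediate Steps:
D(G, E) = 7*G
P(R) = -14 - 5*R (P(R) = -5*R - 7*2 = -5*R - 1*14 = -5*R - 14 = -14 - 5*R)
(-4*(2 + 4) + 12*5) + 306*P(20) = (-4*(2 + 4) + 12*5) + 306*(-14 - 5*20) = (-4*6 + 60) + 306*(-14 - 100) = (-24 + 60) + 306*(-114) = 36 - 34884 = -34848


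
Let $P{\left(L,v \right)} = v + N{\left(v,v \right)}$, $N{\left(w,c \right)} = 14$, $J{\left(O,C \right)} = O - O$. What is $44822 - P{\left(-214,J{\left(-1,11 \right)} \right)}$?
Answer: $44808$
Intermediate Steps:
$J{\left(O,C \right)} = 0$
$P{\left(L,v \right)} = 14 + v$ ($P{\left(L,v \right)} = v + 14 = 14 + v$)
$44822 - P{\left(-214,J{\left(-1,11 \right)} \right)} = 44822 - \left(14 + 0\right) = 44822 - 14 = 44808$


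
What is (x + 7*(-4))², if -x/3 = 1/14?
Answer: 156025/196 ≈ 796.05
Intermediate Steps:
x = -3/14 ≈ -0.21429
(x + 7*(-4))² = (-3/14 + 7*(-4))² = (-3/14 - 28)² = (-395/14)² = 156025/196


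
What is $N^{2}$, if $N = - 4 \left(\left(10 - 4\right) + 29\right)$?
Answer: $19600$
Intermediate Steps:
$N = -140$ ($N = - 4 \left(\left(10 - 4\right) + 29\right) = - 4 \left(6 + 29\right) = \left(-4\right) 35 = -140$)
$N^{2} = \left(-140\right)^{2} = 19600$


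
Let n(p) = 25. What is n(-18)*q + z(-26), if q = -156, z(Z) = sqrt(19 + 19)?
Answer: -3900 + sqrt(38) ≈ -3893.8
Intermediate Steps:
z(Z) = sqrt(38)
n(-18)*q + z(-26) = 25*(-156) + sqrt(38) = -3900 + sqrt(38)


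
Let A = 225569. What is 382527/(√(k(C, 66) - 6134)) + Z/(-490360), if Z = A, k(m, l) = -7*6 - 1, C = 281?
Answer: -225569/490360 - 127509*I*√6177/2059 ≈ -0.46001 - 4867.1*I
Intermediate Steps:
k(m, l) = -43 (k(m, l) = -42 - 1 = -43)
Z = 225569
382527/(√(k(C, 66) - 6134)) + Z/(-490360) = 382527/(√(-43 - 6134)) + 225569/(-490360) = 382527/(√(-6177)) + 225569*(-1/490360) = 382527/((I*√6177)) - 225569/490360 = 382527*(-I*√6177/6177) - 225569/490360 = -127509*I*√6177/2059 - 225569/490360 = -225569/490360 - 127509*I*√6177/2059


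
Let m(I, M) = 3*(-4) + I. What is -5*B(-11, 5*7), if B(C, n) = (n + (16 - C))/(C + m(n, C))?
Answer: -155/6 ≈ -25.833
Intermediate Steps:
m(I, M) = -12 + I
B(C, n) = (16 + n - C)/(-12 + C + n) (B(C, n) = (n + (16 - C))/(C + (-12 + n)) = (16 + n - C)/(-12 + C + n))
-5*B(-11, 5*7) = -5*(16 + 5*7 - 1*(-11))/(-12 - 11 + 5*7) = -5*(16 + 35 + 11)/(-12 - 11 + 35) = -5*62/12 = -5*31/6 = -155/6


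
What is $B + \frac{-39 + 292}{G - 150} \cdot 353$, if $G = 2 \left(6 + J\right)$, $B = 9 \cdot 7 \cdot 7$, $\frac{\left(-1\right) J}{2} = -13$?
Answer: $- \frac{51383}{86} \approx -597.48$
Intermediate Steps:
$J = 26$ ($J = \left(-2\right) \left(-13\right) = 26$)
$B = 441$ ($B = 63 \cdot 7 = 441$)
$G = 64$ ($G = 2 \left(6 + 26\right) = 2 \cdot 32 = 64$)
$B + \frac{-39 + 292}{G - 150} \cdot 353 = 441 + \frac{-39 + 292}{64 - 150} \cdot 353 = 441 + \frac{253}{-86} \cdot 353 = 441 + 253 \left(- \frac{1}{86}\right) 353 = 441 - \frac{89309}{86} = - \frac{51383}{86}$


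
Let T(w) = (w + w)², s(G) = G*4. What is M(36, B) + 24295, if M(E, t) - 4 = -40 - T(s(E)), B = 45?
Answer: -58685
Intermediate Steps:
s(G) = 4*G
T(w) = 4*w² (T(w) = (2*w)² = 4*w²)
M(E, t) = -36 - 64*E² (M(E, t) = 4 + (-40 - 4*(4*E)²) = 4 + (-40 - 4*16*E²) = 4 + (-40 - 64*E²) = -36 - 64*E²)
M(36, B) + 24295 = (-36 - 64*36²) + 24295 = (-36 - 64*1296) + 24295 = (-36 - 82944) + 24295 = -82980 + 24295 = -58685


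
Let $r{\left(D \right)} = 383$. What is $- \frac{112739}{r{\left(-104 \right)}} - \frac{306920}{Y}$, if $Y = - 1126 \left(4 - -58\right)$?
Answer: $- \frac{1938246177}{6684499} \approx -289.96$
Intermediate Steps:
$Y = -69812$ ($Y = - 1126 \left(4 + 58\right) = \left(-1126\right) 62 = -69812$)
$- \frac{112739}{r{\left(-104 \right)}} - \frac{306920}{Y} = - \frac{112739}{383} - \frac{306920}{-69812} = \left(-112739\right) \frac{1}{383} - - \frac{76730}{17453} = - \frac{112739}{383} + \frac{76730}{17453} = - \frac{1938246177}{6684499}$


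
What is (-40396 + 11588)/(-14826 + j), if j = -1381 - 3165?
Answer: 7202/4843 ≈ 1.4871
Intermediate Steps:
j = -4546
(-40396 + 11588)/(-14826 + j) = (-40396 + 11588)/(-14826 - 4546) = -28808/(-19372) = -28808*(-1/19372) = 7202/4843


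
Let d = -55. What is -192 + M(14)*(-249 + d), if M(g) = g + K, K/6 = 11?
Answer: -24512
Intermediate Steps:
K = 66 (K = 6*11 = 66)
M(g) = 66 + g (M(g) = g + 66 = 66 + g)
-192 + M(14)*(-249 + d) = -192 + (66 + 14)*(-249 - 55) = -192 + 80*(-304) = -192 - 24320 = -24512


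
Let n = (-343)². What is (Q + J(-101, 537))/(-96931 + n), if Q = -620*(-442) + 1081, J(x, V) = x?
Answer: 137510/10359 ≈ 13.274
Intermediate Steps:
Q = 275121 (Q = 274040 + 1081 = 275121)
n = 117649
(Q + J(-101, 537))/(-96931 + n) = (275121 - 101)/(-96931 + 117649) = 275020/20718 = 275020*(1/20718) = 137510/10359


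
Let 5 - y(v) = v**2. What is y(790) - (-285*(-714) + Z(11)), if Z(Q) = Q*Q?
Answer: -827706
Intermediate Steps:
y(v) = 5 - v**2
Z(Q) = Q**2
y(790) - (-285*(-714) + Z(11)) = (5 - 1*790**2) - (-285*(-714) + 11**2) = (5 - 1*624100) - (203490 + 121) = (5 - 624100) - 1*203611 = -624095 - 203611 = -827706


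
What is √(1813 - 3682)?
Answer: I*√1869 ≈ 43.232*I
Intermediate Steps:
√(1813 - 3682) = √(-1869) = I*√1869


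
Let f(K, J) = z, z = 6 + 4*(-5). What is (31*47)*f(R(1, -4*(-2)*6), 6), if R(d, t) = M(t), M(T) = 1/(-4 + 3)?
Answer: -20398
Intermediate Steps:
M(T) = -1 (M(T) = 1/(-1) = -1)
z = -14 (z = 6 - 20 = -14)
R(d, t) = -1
f(K, J) = -14
(31*47)*f(R(1, -4*(-2)*6), 6) = (31*47)*(-14) = 1457*(-14) = -20398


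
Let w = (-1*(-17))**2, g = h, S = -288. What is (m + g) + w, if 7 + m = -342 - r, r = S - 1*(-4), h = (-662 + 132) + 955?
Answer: 649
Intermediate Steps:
h = 425 (h = -530 + 955 = 425)
g = 425
r = -284 (r = -288 - 1*(-4) = -288 + 4 = -284)
w = 289 (w = 17**2 = 289)
m = -65 (m = -7 + (-342 - 1*(-284)) = -7 + (-342 + 284) = -7 - 58 = -65)
(m + g) + w = (-65 + 425) + 289 = 360 + 289 = 649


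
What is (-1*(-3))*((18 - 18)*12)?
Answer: 0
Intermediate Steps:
(-1*(-3))*((18 - 18)*12) = 3*(0*12) = 3*0 = 0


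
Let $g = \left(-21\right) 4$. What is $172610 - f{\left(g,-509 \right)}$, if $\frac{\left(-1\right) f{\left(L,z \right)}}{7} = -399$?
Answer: $169817$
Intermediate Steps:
$g = -84$
$f{\left(L,z \right)} = 2793$ ($f{\left(L,z \right)} = \left(-7\right) \left(-399\right) = 2793$)
$172610 - f{\left(g,-509 \right)} = 172610 - 2793 = 169817$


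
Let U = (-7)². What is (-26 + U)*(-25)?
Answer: -575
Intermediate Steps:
U = 49
(-26 + U)*(-25) = (-26 + 49)*(-25) = 23*(-25) = -575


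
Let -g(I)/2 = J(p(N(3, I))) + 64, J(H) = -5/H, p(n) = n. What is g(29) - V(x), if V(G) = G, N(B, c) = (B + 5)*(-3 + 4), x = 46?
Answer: -691/4 ≈ -172.75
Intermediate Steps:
N(B, c) = 5 + B (N(B, c) = (5 + B)*1 = 5 + B)
g(I) = -507/4 (g(I) = -2*(-5/(5 + 3) + 64) = -2*(-5/8 + 64) = -2*507/8 = -507/4)
g(29) - V(x) = -507/4 - 1*46 = -507/4 - 46 = -691/4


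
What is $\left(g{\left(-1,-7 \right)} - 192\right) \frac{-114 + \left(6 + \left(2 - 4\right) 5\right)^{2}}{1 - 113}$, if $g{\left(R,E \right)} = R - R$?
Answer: $-168$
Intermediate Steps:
$g{\left(R,E \right)} = 0$
$\left(g{\left(-1,-7 \right)} - 192\right) \frac{-114 + \left(6 + \left(2 - 4\right) 5\right)^{2}}{1 - 113} = \left(0 - 192\right) \frac{-114 + \left(6 + \left(2 - 4\right) 5\right)^{2}}{1 - 113} = - 192 \frac{-114 + \left(6 - 10\right)^{2}}{-112} = - 192 \left(-114 + \left(6 - 10\right)^{2}\right) \left(- \frac{1}{112}\right) = - 192 \left(-114 + \left(-4\right)^{2}\right) \left(- \frac{1}{112}\right) = - 192 \left(-114 + 16\right) \left(- \frac{1}{112}\right) = - 192 \left(\left(-98\right) \left(- \frac{1}{112}\right)\right) = \left(-192\right) \frac{7}{8} = -168$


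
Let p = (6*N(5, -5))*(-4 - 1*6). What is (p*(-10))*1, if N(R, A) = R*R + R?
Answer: 18000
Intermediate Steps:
N(R, A) = R + R² (N(R, A) = R² + R = R + R²)
p = -1800 (p = (6*(5*(1 + 5)))*(-4 - 1*6) = (6*(5*6))*(-4 - 6) = (6*30)*(-10) = 180*(-10) = -1800)
(p*(-10))*1 = -1800*(-10)*1 = 18000*1 = 18000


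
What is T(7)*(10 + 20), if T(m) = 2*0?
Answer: 0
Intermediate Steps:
T(m) = 0
T(7)*(10 + 20) = 0*(10 + 20) = 0*30 = 0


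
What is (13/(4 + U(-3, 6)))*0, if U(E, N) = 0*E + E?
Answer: 0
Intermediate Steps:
U(E, N) = E (U(E, N) = 0 + E = E)
(13/(4 + U(-3, 6)))*0 = (13/(4 - 3))*0 = (13/1)*0 = (13*1)*0 = 13*0 = 0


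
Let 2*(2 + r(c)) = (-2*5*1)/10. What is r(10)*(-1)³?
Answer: 5/2 ≈ 2.5000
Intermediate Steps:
r(c) = -5/2 (r(c) = -2 + ((-2*5*1)/10)/2 = -2 + (-10*1*(⅒))/2 = -2 + (-10*⅒)/2 = -2 + (½)*(-1) = -2 - ½ = -5/2)
r(10)*(-1)³ = -5/2*(-1)³ = -5/2*(-1) = 5/2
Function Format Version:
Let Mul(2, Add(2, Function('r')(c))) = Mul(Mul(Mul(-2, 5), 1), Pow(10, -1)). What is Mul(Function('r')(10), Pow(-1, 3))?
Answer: Rational(5, 2) ≈ 2.5000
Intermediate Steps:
Function('r')(c) = Rational(-5, 2) (Function('r')(c) = Add(-2, Mul(Rational(1, 2), Mul(Mul(Mul(-2, 5), 1), Pow(10, -1)))) = Add(-2, Mul(Rational(1, 2), Mul(Mul(-10, 1), Rational(1, 10)))) = Add(-2, Mul(Rational(1, 2), Mul(-10, Rational(1, 10)))) = Add(-2, Mul(Rational(1, 2), -1)) = Add(-2, Rational(-1, 2)) = Rational(-5, 2))
Mul(Function('r')(10), Pow(-1, 3)) = Mul(Rational(-5, 2), Pow(-1, 3)) = Mul(Rational(-5, 2), -1) = Rational(5, 2)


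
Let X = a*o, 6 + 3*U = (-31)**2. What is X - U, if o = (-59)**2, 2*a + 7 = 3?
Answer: -21841/3 ≈ -7280.3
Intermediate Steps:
a = -2 (a = -7/2 + (1/2)*3 = -7/2 + 3/2 = -2)
o = 3481
U = 955/3 (U = -2 + (1/3)*(-31)**2 = -2 + (1/3)*961 = -2 + 961/3 = 955/3 ≈ 318.33)
X = -6962 (X = -2*3481 = -6962)
X - U = -6962 - 1*955/3 = -6962 - 955/3 = -21841/3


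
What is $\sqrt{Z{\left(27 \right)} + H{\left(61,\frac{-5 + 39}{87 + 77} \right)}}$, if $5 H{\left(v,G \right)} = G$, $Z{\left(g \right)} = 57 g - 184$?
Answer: $\frac{\sqrt{227782470}}{410} \approx 36.811$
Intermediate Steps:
$Z{\left(g \right)} = -184 + 57 g$
$H{\left(v,G \right)} = \frac{G}{5}$
$\sqrt{Z{\left(27 \right)} + H{\left(61,\frac{-5 + 39}{87 + 77} \right)}} = \sqrt{\left(-184 + 57 \cdot 27\right) + \frac{\left(-5 + 39\right) \frac{1}{87 + 77}}{5}} = \sqrt{\left(-184 + 1539\right) + \frac{34 \cdot \frac{1}{164}}{5}} = \sqrt{1355 + \frac{34 \cdot \frac{1}{164}}{5}} = \sqrt{1355 + \frac{1}{5} \cdot \frac{17}{82}} = \sqrt{1355 + \frac{17}{410}} = \sqrt{\frac{555567}{410}} = \frac{\sqrt{227782470}}{410}$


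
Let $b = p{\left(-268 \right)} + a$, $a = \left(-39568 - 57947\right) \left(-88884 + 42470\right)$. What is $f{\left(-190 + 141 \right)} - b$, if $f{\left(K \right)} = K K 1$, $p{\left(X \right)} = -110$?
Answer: $-4526058699$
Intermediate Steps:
$f{\left(K \right)} = K^{2}$ ($f{\left(K \right)} = K^{2} \cdot 1 = K^{2}$)
$a = 4526061210$ ($a = \left(-97515\right) \left(-46414\right) = 4526061210$)
$b = 4526061100$ ($b = -110 + 4526061210 = 4526061100$)
$f{\left(-190 + 141 \right)} - b = \left(-190 + 141\right)^{2} - 4526061100 = \left(-49\right)^{2} - 4526061100 = 2401 - 4526061100 = -4526058699$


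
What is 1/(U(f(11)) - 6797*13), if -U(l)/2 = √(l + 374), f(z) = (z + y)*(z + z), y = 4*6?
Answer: -6797/600589365 + 4*√286/7807661745 ≈ -1.1309e-5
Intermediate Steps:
y = 24
f(z) = 2*z*(24 + z) (f(z) = (z + 24)*(z + z) = (24 + z)*(2*z) = 2*z*(24 + z))
U(l) = -2*√(374 + l) (U(l) = -2*√(l + 374) = -2*√(374 + l))
1/(U(f(11)) - 6797*13) = 1/(-2*√(374 + 2*11*(24 + 11)) - 6797*13) = 1/(-2*√(374 + 2*11*35) - 88361) = 1/(-2*√(374 + 770) - 88361) = 1/(-4*√286 - 88361) = 1/(-88361 - 4*√286)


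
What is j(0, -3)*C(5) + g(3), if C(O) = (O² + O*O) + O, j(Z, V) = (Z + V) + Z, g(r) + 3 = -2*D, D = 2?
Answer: -172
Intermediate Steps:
g(r) = -7 (g(r) = -3 - 2*2 = -3 - 4 = -7)
j(Z, V) = V + 2*Z (j(Z, V) = (V + Z) + Z = V + 2*Z)
C(O) = O + 2*O² (C(O) = (O² + O²) + O = 2*O² + O = O + 2*O²)
j(0, -3)*C(5) + g(3) = (-3 + 2*0)*(5*(1 + 2*5)) - 7 = (-3 + 0)*(5*(1 + 10)) - 7 = -15*11 - 7 = -3*55 - 7 = -165 - 7 = -172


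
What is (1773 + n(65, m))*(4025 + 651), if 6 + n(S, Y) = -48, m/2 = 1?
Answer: 8038044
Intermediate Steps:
m = 2 (m = 2*1 = 2)
n(S, Y) = -54 (n(S, Y) = -6 - 48 = -54)
(1773 + n(65, m))*(4025 + 651) = (1773 - 54)*(4025 + 651) = 1719*4676 = 8038044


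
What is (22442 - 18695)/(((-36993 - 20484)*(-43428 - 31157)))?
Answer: 1249/1428974015 ≈ 8.7405e-7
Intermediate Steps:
(22442 - 18695)/(((-36993 - 20484)*(-43428 - 31157))) = 3747/((-57477*(-74585))) = 3747/4286922045 = 3747*(1/4286922045) = 1249/1428974015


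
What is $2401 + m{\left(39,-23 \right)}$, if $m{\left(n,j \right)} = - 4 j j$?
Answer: $285$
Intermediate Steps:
$m{\left(n,j \right)} = - 4 j^{2}$
$2401 + m{\left(39,-23 \right)} = 2401 - 4 \left(-23\right)^{2} = 2401 - 2116 = 285$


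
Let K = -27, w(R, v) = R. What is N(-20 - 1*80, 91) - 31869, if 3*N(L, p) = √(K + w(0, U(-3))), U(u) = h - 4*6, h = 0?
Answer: -31869 + I*√3 ≈ -31869.0 + 1.732*I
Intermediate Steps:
U(u) = -24 (U(u) = 0 - 4*6 = 0 - 24 = -24)
N(L, p) = I*√3 (N(L, p) = √(-27 + 0)/3 = √(-27)/3 = (3*I*√3)/3 = I*√3)
N(-20 - 1*80, 91) - 31869 = I*√3 - 31869 = -31869 + I*√3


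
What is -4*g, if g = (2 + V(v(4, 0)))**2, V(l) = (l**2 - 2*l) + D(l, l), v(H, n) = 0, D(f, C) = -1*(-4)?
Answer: -144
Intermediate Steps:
D(f, C) = 4
V(l) = 4 + l**2 - 2*l (V(l) = (l**2 - 2*l) + 4 = 4 + l**2 - 2*l)
g = 36 (g = (2 + (4 + 0**2 - 2*0))**2 = (2 + (4 + 0 + 0))**2 = (2 + 4)**2 = 6**2 = 36)
-4*g = -4*36 = -144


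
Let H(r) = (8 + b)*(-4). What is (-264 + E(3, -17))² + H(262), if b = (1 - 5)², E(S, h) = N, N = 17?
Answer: 60913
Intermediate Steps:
E(S, h) = 17
b = 16 (b = (-4)² = 16)
H(r) = -96 (H(r) = (8 + 16)*(-4) = 24*(-4) = -96)
(-264 + E(3, -17))² + H(262) = (-264 + 17)² - 96 = (-247)² - 96 = 61009 - 96 = 60913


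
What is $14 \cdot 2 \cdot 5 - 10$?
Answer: $130$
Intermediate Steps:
$14 \cdot 2 \cdot 5 - 10 = 14 \cdot 10 - 10 = 140 - 10 = 130$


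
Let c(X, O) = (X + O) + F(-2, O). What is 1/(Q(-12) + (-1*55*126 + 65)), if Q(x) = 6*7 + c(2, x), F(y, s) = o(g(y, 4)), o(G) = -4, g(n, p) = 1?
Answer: -1/6837 ≈ -0.00014626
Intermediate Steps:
F(y, s) = -4
c(X, O) = -4 + O + X (c(X, O) = (X + O) - 4 = (O + X) - 4 = -4 + O + X)
Q(x) = 40 + x (Q(x) = 6*7 + (-4 + x + 2) = 42 + (-2 + x) = 40 + x)
1/(Q(-12) + (-1*55*126 + 65)) = 1/((40 - 12) + (-1*55*126 + 65)) = 1/(28 + (-55*126 + 65)) = 1/(28 + (-6930 + 65)) = 1/(28 - 6865) = 1/(-6837) = -1/6837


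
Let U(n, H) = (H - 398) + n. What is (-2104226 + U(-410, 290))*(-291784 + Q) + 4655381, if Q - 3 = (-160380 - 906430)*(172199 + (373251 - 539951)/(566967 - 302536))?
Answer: 102241791455434609153955/264431 ≈ 3.8665e+17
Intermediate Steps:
Q = -48576752830286597/264431 (Q = 3 + (-160380 - 906430)*(172199 + (373251 - 539951)/(566967 - 302536)) = 3 - 1066810*(172199 - 166700/264431) = 3 - 1066810*45534587069/264431 = 3 - 48576752831079890/264431 = -48576752830286597/264431 ≈ -1.8370e+11)
U(n, H) = -398 + H + n (U(n, H) = (-398 + H) + n = -398 + H + n)
(-2104226 + U(-410, 290))*(-291784 + Q) + 4655381 = (-2104226 + (-398 + 290 - 410))*(-291784 - 48576752830286597/264431) + 4655381 = (-2104226 - 518)*(-48576829987021501/264431) + 4655381 = -2104744*(-48576829987021501/264431) + 4655381 = 102241791454203582100744/264431 + 4655381 = 102241791455434609153955/264431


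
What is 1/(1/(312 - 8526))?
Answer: -8214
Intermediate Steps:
1/(1/(312 - 8526)) = 1/(1/(-8214)) = 1/(-1/8214) = -8214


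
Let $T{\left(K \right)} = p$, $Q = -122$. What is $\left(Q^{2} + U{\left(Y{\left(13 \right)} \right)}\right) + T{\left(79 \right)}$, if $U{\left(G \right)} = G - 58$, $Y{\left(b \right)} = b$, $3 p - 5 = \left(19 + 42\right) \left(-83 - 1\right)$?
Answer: $\frac{39398}{3} \approx 13133.0$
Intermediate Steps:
$p = - \frac{5119}{3}$ ($p = \frac{5}{3} + \frac{\left(19 + 42\right) \left(-83 - 1\right)}{3} = \frac{5}{3} + \frac{61 \left(-84\right)}{3} = \frac{5}{3} + \frac{1}{3} \left(-5124\right) = \frac{5}{3} - 1708 = - \frac{5119}{3} \approx -1706.3$)
$T{\left(K \right)} = - \frac{5119}{3}$
$U{\left(G \right)} = -58 + G$
$\left(Q^{2} + U{\left(Y{\left(13 \right)} \right)}\right) + T{\left(79 \right)} = \left(\left(-122\right)^{2} + \left(-58 + 13\right)\right) - \frac{5119}{3} = \left(14884 - 45\right) - \frac{5119}{3} = 14839 - \frac{5119}{3} = \frac{39398}{3}$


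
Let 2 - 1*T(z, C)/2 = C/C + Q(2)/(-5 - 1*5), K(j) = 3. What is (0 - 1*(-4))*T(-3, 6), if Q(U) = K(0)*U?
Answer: 64/5 ≈ 12.800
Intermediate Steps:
Q(U) = 3*U
T(z, C) = 16/5 (T(z, C) = 4 - 2*(C/C + (3*2)/(-5 - 1*5)) = 4 - 2*(1 + 6/(-5 - 5)) = 4 - 2*(1 + 6/(-10)) = 4 - 2*(1 + 6*(-⅒)) = 4 - 2*(1 - ⅗) = 4 - 2*⅖ = 4 - ⅘ = 16/5)
(0 - 1*(-4))*T(-3, 6) = (0 - 1*(-4))*(16/5) = (0 + 4)*(16/5) = 4*(16/5) = 64/5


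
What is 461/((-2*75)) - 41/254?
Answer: -30811/9525 ≈ -3.2347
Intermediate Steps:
461/((-2*75)) - 41/254 = 461/(-150) - 41*1/254 = 461*(-1/150) - 41/254 = -461/150 - 41/254 = -30811/9525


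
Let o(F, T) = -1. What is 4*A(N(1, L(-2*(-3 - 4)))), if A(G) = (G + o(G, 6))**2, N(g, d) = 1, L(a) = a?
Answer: 0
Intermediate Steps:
A(G) = (-1 + G)**2 (A(G) = (G - 1)**2 = (-1 + G)**2)
4*A(N(1, L(-2*(-3 - 4)))) = 4*(-1 + 1)**2 = 4*0**2 = 4*0 = 0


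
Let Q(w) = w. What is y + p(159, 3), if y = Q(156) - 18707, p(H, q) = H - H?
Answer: -18551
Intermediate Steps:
p(H, q) = 0
y = -18551 (y = 156 - 18707 = -18551)
y + p(159, 3) = -18551 + 0 = -18551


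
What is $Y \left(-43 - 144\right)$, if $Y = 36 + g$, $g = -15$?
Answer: $-3927$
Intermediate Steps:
$Y = 21$ ($Y = 36 - 15 = 21$)
$Y \left(-43 - 144\right) = 21 \left(-43 - 144\right) = 21 \left(-187\right) = -3927$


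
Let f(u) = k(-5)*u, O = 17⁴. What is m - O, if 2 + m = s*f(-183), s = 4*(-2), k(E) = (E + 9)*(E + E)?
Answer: -142083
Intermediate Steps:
O = 83521
k(E) = 2*E*(9 + E) (k(E) = (9 + E)*(2*E) = 2*E*(9 + E))
f(u) = -40*u (f(u) = (2*(-5)*(9 - 5))*u = (2*(-5)*4)*u = -40*u)
s = -8
m = -58562 (m = -2 - (-320)*(-183) = -2 - 8*7320 = -2 - 58560 = -58562)
m - O = -58562 - 1*83521 = -58562 - 83521 = -142083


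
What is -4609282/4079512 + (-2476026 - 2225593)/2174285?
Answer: -14601101921649/4435010874460 ≈ -3.2922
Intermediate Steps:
-4609282/4079512 + (-2476026 - 2225593)/2174285 = -4609282*1/4079512 - 4701619*1/2174285 = -2304641/2039756 - 4701619/2174285 = -14601101921649/4435010874460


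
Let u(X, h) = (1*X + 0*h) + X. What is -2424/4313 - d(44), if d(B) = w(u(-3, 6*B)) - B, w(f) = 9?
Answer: 148531/4313 ≈ 34.438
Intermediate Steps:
u(X, h) = 2*X (u(X, h) = (X + 0) + X = X + X = 2*X)
d(B) = 9 - B
-2424/4313 - d(44) = -2424/4313 - (9 - 1*44) = -2424*1/4313 - (9 - 44) = -2424/4313 - 1*(-35) = -2424/4313 + 35 = 148531/4313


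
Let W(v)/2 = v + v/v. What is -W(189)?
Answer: -380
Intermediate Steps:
W(v) = 2 + 2*v (W(v) = 2*(v + v/v) = 2*(v + 1) = 2*(1 + v) = 2 + 2*v)
-W(189) = -(2 + 2*189) = -(2 + 378) = -1*380 = -380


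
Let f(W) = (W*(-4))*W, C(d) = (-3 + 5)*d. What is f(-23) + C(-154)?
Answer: -2424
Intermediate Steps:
C(d) = 2*d
f(W) = -4*W² (f(W) = (-4*W)*W = -4*W²)
f(-23) + C(-154) = -4*(-23)² + 2*(-154) = -4*529 - 308 = -2116 - 308 = -2424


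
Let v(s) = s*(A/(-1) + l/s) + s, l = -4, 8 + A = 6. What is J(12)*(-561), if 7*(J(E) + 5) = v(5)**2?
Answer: -48246/7 ≈ -6892.3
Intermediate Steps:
A = -2 (A = -8 + 6 = -2)
v(s) = s + s*(2 - 4/s) (v(s) = s*(-2/(-1) - 4/s) + s = s*(-2*(-1) - 4/s) + s = s*(2 - 4/s) + s = s + s*(2 - 4/s))
J(E) = 86/7 (J(E) = -5 + (-4 + 3*5)**2/7 = -5 + (-4 + 15)**2/7 = -5 + (1/7)*11**2 = -5 + (1/7)*121 = -5 + 121/7 = 86/7)
J(12)*(-561) = (86/7)*(-561) = -48246/7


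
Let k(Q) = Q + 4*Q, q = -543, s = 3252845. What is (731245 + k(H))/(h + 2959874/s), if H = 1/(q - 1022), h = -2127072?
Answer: -372255067850490/1082828595634679 ≈ -0.34378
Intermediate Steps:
H = -1/1565 (H = 1/(-543 - 1022) = 1/(-1565) = -1/1565 ≈ -0.00063898)
k(Q) = 5*Q
(731245 + k(H))/(h + 2959874/s) = (731245 + 5*(-1/1565))/(-2127072 + 2959874/3252845) = (731245 - 1/313)/(-2127072 + 2959874*(1/3252845)) = 228879684/(313*(-2127072 + 2959874/3252845)) = 228879684/(313*(-6919032559966/3252845)) = (228879684/313)*(-3252845/6919032559966) = -372255067850490/1082828595634679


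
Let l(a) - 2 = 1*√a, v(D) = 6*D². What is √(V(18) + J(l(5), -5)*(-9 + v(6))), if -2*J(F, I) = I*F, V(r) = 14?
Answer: √(4196 + 2070*√5)/2 ≈ 46.970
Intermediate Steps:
l(a) = 2 + √a (l(a) = 2 + 1*√a = 2 + √a)
J(F, I) = -F*I/2 (J(F, I) = -I*F/2 = -F*I/2)
√(V(18) + J(l(5), -5)*(-9 + v(6))) = √(14 + (-½*(2 + √5)*(-5))*(-9 + 6*6²)) = √(14 + (5 + 5*√5/2)*(-9 + 6*36)) = √(14 + (5 + 5*√5/2)*(-9 + 216)) = √(14 + (5 + 5*√5/2)*207) = √(14 + (1035 + 1035*√5/2)) = √(1049 + 1035*√5/2)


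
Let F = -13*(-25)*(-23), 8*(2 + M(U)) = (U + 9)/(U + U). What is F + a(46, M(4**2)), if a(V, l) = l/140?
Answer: -267904487/35840 ≈ -7475.0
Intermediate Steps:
M(U) = -2 + (9 + U)/(16*U) (M(U) = -2 + ((U + 9)/(U + U))/8 = -2 + ((9 + U)/((2*U)))/8 = -2 + ((9 + U)*(1/(2*U)))/8 = -2 + ((9 + U)/(2*U))/8 = -2 + (9 + U)/(16*U))
a(V, l) = l/140 (a(V, l) = l*(1/140) = l/140)
F = -7475 (F = 325*(-23) = -7475)
F + a(46, M(4**2)) = -7475 + ((9 - 31*4**2)/(16*(4**2)))/140 = -7475 + ((1/16)*(9 - 31*16)/16)/140 = -7475 + ((1/16)*(1/16)*(9 - 496))/140 = -7475 + ((1/16)*(1/16)*(-487))/140 = -7475 + (1/140)*(-487/256) = -7475 - 487/35840 = -267904487/35840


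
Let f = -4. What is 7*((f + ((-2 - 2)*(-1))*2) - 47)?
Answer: -301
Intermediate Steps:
7*((f + ((-2 - 2)*(-1))*2) - 47) = 7*((-4 + ((-2 - 2)*(-1))*2) - 47) = 7*((-4 - 4*(-1)*2) - 47) = 7*((-4 + 4*2) - 47) = 7*((-4 + 8) - 47) = 7*(4 - 47) = 7*(-43) = -301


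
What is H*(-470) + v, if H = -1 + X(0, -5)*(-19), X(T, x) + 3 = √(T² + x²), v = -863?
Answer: 17467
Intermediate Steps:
X(T, x) = -3 + √(T² + x²)
H = -39 (H = -1 + (-3 + √(0² + (-5)²))*(-19) = -1 + (-3 + √(0 + 25))*(-19) = -1 + (-3 + √25)*(-19) = -1 + (-3 + 5)*(-19) = -1 + 2*(-19) = -1 - 38 = -39)
H*(-470) + v = -39*(-470) - 863 = 18330 - 863 = 17467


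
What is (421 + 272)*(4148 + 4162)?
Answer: 5758830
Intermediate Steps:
(421 + 272)*(4148 + 4162) = 693*8310 = 5758830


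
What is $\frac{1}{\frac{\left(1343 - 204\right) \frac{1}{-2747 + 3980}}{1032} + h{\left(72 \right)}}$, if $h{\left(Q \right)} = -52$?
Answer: $- \frac{1272456}{66166573} \approx -0.019231$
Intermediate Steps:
$\frac{1}{\frac{\left(1343 - 204\right) \frac{1}{-2747 + 3980}}{1032} + h{\left(72 \right)}} = \frac{1}{\frac{\left(1343 - 204\right) \frac{1}{-2747 + 3980}}{1032} - 52} = \frac{1}{\frac{1139}{1233} \cdot \frac{1}{1032} - 52} = \frac{1}{\frac{1139}{1272456} - 52} = \frac{1}{- \frac{66166573}{1272456}} = - \frac{1272456}{66166573}$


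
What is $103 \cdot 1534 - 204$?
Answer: $157798$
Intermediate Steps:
$103 \cdot 1534 - 204 = 158002 - 204 = 157798$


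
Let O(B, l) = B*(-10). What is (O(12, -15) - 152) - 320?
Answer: -592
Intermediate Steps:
O(B, l) = -10*B
(O(12, -15) - 152) - 320 = (-10*12 - 152) - 320 = (-120 - 152) - 320 = -272 - 320 = -592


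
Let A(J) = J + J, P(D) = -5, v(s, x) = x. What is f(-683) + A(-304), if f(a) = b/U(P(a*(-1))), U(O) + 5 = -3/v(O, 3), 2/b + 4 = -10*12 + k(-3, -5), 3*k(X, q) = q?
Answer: -229215/377 ≈ -608.00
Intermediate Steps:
k(X, q) = q/3
b = -6/377 (b = 2/(-4 + (-10*12 + (1/3)*(-5))) = 2/(-4 + (-120 - 5/3)) = 2/(-4 - 365/3) = 2/(-377/3) = 2*(-3/377) = -6/377 ≈ -0.015915)
U(O) = -6 (U(O) = -5 - 3/3 = -5 - 3*1/3 = -5 - 1 = -6)
f(a) = 1/377 (f(a) = -6/377/(-6) = -6/377*(-1/6) = 1/377)
A(J) = 2*J
f(-683) + A(-304) = 1/377 + 2*(-304) = 1/377 - 608 = -229215/377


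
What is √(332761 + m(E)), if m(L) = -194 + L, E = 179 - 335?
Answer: √332411 ≈ 576.55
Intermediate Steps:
E = -156
√(332761 + m(E)) = √(332761 + (-194 - 156)) = √(332761 - 350) = √332411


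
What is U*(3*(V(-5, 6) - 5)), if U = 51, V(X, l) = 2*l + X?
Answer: 306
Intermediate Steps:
V(X, l) = X + 2*l
U*(3*(V(-5, 6) - 5)) = 51*(3*((-5 + 2*6) - 5)) = 51*(3*((-5 + 12) - 5)) = 51*(3*(7 - 5)) = 51*(3*2) = 51*6 = 306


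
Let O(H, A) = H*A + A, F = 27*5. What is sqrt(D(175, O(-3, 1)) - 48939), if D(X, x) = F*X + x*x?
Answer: I*sqrt(25310) ≈ 159.09*I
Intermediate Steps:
F = 135
O(H, A) = A + A*H (O(H, A) = A*H + A = A + A*H)
D(X, x) = x**2 + 135*X (D(X, x) = 135*X + x*x = 135*X + x**2 = x**2 + 135*X)
sqrt(D(175, O(-3, 1)) - 48939) = sqrt(((1*(1 - 3))**2 + 135*175) - 48939) = sqrt(((1*(-2))**2 + 23625) - 48939) = sqrt(((-2)**2 + 23625) - 48939) = sqrt((4 + 23625) - 48939) = sqrt(23629 - 48939) = sqrt(-25310) = I*sqrt(25310)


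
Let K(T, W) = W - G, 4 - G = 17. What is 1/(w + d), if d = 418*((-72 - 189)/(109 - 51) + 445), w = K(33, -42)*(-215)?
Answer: 1/190364 ≈ 5.2531e-6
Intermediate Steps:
G = -13 (G = 4 - 1*17 = 4 - 17 = -13)
K(T, W) = 13 + W (K(T, W) = W - 1*(-13) = W + 13 = 13 + W)
w = 6235 (w = (13 - 42)*(-215) = -29*(-215) = 6235)
d = 184129 (d = 418*(-261/58 + 445) = 418*(-261*1/58 + 445) = 418*(-9/2 + 445) = 418*(881/2) = 184129)
1/(w + d) = 1/(6235 + 184129) = 1/190364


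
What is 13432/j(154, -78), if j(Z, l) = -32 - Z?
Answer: -6716/93 ≈ -72.215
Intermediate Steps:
13432/j(154, -78) = 13432/(-32 - 1*154) = 13432/(-32 - 154) = 13432/(-186) = 13432*(-1/186) = -6716/93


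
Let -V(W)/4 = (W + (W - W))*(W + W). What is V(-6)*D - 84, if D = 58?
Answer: -16788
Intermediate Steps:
V(W) = -8*W² (V(W) = -4*(W + (W - W))*(W + W) = -4*(W + 0)*2*W = -4*W*2*W = -8*W²)
V(-6)*D - 84 = -8*(-6)²*58 - 84 = -8*36*58 - 84 = -288*58 - 84 = -16704 - 84 = -16788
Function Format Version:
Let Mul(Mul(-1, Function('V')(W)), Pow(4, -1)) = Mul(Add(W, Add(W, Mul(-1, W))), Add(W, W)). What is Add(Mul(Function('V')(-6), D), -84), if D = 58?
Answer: -16788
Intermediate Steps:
Function('V')(W) = Mul(-8, Pow(W, 2)) (Function('V')(W) = Mul(-4, Mul(Add(W, Add(W, Mul(-1, W))), Add(W, W))) = Mul(-4, Mul(Add(W, 0), Mul(2, W))) = Mul(-4, Mul(W, Mul(2, W))) = Mul(-4, Mul(2, Pow(W, 2))) = Mul(-8, Pow(W, 2)))
Add(Mul(Function('V')(-6), D), -84) = Add(Mul(Mul(-8, Pow(-6, 2)), 58), -84) = Add(Mul(Mul(-8, 36), 58), -84) = Add(Mul(-288, 58), -84) = Add(-16704, -84) = -16788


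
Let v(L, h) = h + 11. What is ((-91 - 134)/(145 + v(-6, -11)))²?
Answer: 2025/841 ≈ 2.4078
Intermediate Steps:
v(L, h) = 11 + h
((-91 - 134)/(145 + v(-6, -11)))² = ((-91 - 134)/(145 + (11 - 11)))² = (-225/(145 + 0))² = (-225/145)² = (-225*1/145)² = (-45/29)² = 2025/841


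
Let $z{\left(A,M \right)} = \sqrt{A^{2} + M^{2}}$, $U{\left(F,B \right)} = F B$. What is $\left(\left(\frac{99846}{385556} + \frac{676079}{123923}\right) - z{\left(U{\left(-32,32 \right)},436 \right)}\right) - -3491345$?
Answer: $\frac{83407070117611821}{23889628094} - 4 \sqrt{77417} \approx 3.4902 \cdot 10^{6}$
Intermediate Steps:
$U{\left(F,B \right)} = B F$
$\left(\left(\frac{99846}{385556} + \frac{676079}{123923}\right) - z{\left(U{\left(-32,32 \right)},436 \right)}\right) - -3491345 = \left(\left(\frac{99846}{385556} + \frac{676079}{123923}\right) - \sqrt{\left(32 \left(-32\right)\right)^{2} + 436^{2}}\right) - -3491345 = \left(\left(99846 \cdot \frac{1}{385556} + 676079 \cdot \frac{1}{123923}\right) - \sqrt{\left(-1024\right)^{2} + 190096}\right) + 3491345 = \left(\left(\frac{49923}{192778} + \frac{676079}{123923}\right) - \sqrt{1048576 + 190096}\right) + 3491345 = \left(\frac{136519765391}{23889628094} - \sqrt{1238672}\right) + 3491345 = \left(\frac{136519765391}{23889628094} - 4 \sqrt{77417}\right) + 3491345 = \frac{83407070117611821}{23889628094} - 4 \sqrt{77417}$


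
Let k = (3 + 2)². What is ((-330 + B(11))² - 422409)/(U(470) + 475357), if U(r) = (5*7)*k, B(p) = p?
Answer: -40081/59529 ≈ -0.67330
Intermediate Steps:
k = 25 (k = 5² = 25)
U(r) = 875 (U(r) = (5*7)*25 = 35*25 = 875)
((-330 + B(11))² - 422409)/(U(470) + 475357) = ((-330 + 11)² - 422409)/(875 + 475357) = ((-319)² - 422409)/476232 = (101761 - 422409)*(1/476232) = -320648*1/476232 = -40081/59529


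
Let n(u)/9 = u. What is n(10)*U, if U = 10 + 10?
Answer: 1800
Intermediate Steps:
U = 20
n(u) = 9*u
n(10)*U = (9*10)*20 = 90*20 = 1800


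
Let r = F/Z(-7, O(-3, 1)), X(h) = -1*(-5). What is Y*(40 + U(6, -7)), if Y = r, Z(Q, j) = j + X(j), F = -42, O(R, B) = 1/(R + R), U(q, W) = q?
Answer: -11592/29 ≈ -399.72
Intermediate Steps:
O(R, B) = 1/(2*R)
X(h) = 5
Z(Q, j) = 5 + j (Z(Q, j) = j + 5 = 5 + j)
r = -252/29 (r = -42/(5 + (½)/(-3)) = -42/(5 + (½)*(-⅓)) = -42/(5 - ⅙) = -42/29/6 = -42*6/29 = -252/29 ≈ -8.6897)
Y = -252/29 ≈ -8.6897
Y*(40 + U(6, -7)) = -252*(40 + 6)/29 = -252/29*46 = -11592/29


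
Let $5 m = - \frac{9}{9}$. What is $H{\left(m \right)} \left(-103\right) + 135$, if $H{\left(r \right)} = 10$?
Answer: $-895$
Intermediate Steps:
$m = - \frac{1}{5}$ ($m = \frac{\left(-9\right) \frac{1}{9}}{5} = \frac{1}{5} \left(-1\right) = - \frac{1}{5} \approx -0.2$)
$H{\left(m \right)} \left(-103\right) + 135 = 10 \left(-103\right) + 135 = -1030 + 135 = -895$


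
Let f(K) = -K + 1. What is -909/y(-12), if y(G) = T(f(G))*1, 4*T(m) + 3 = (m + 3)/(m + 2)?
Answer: 54540/29 ≈ 1880.7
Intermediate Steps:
f(K) = 1 - K
T(m) = -3/4 + (3 + m)/(4*(2 + m)) (T(m) = -3/4 + ((m + 3)/(m + 2))/4 = -3/4 + ((3 + m)/(2 + m))/4 = -3/4 + (3 + m)/(4*(2 + m)))
y(G) = (-5 + 2*G)/(4*(3 - G)) (y(G) = ((-3 - 2*(1 - G))/(4*(2 + (1 - G))))*1 = ((-3 + (-2 + 2*G))/(4*(3 - G)))*1 = ((-5 + 2*G)/(4*(3 - G)))*1 = (-5 + 2*G)/(4*(3 - G)))
-909/y(-12) = -909*4*(-3 - 12)/(5 - 2*(-12)) = -909*(-60/(5 + 24)) = -909/((1/4)*(-1/15)*29) = -909/(-29/60) = -909*(-60/29) = 54540/29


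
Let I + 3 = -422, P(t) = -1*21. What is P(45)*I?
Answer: 8925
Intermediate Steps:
P(t) = -21
I = -425 (I = -3 - 422 = -425)
P(45)*I = -21*(-425) = 8925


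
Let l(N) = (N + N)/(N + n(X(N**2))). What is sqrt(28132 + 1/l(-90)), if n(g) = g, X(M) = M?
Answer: 5*sqrt(4494)/2 ≈ 167.59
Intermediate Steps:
l(N) = 2*N/(N + N**2) (l(N) = (N + N)/(N + N**2) = (2*N)/(N + N**2) = 2*N/(N + N**2))
sqrt(28132 + 1/l(-90)) = sqrt(28132 + 1/(2/(1 - 90))) = sqrt(28132 + 1/(2/(-89))) = sqrt(28132 + 1/(2*(-1/89))) = sqrt(28132 + 1/(-2/89)) = sqrt(28132 - 89/2) = sqrt(56175/2) = 5*sqrt(4494)/2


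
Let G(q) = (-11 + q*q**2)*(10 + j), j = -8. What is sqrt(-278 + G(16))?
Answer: 2*sqrt(1973) ≈ 88.837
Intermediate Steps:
G(q) = -22 + 2*q**3 (G(q) = (-11 + q*q**2)*(10 - 8) = (-11 + q**3)*2 = -22 + 2*q**3)
sqrt(-278 + G(16)) = sqrt(-278 + (-22 + 2*16**3)) = sqrt(-278 + (-22 + 2*4096)) = sqrt(-278 + (-22 + 8192)) = sqrt(-278 + 8170) = sqrt(7892) = 2*sqrt(1973)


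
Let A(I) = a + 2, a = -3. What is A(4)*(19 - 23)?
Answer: 4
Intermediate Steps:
A(I) = -1 (A(I) = -3 + 2 = -1)
A(4)*(19 - 23) = -(19 - 23) = -1*(-4) = 4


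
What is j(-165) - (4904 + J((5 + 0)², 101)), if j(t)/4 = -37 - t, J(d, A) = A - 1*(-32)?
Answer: -4525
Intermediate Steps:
J(d, A) = 32 + A (J(d, A) = A + 32 = 32 + A)
j(t) = -148 - 4*t (j(t) = 4*(-37 - t) = -148 - 4*t)
j(-165) - (4904 + J((5 + 0)², 101)) = (-148 - 4*(-165)) - (4904 + (32 + 101)) = (-148 + 660) - (4904 + 133) = 512 - 1*5037 = 512 - 5037 = -4525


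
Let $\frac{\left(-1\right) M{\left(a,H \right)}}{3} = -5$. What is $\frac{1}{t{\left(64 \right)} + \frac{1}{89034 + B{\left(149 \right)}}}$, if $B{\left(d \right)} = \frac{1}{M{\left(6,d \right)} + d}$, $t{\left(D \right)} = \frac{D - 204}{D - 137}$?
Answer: $\frac{1065915121}{2044232752} \approx 0.52143$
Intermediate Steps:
$M{\left(a,H \right)} = 15$ ($M{\left(a,H \right)} = \left(-3\right) \left(-5\right) = 15$)
$t{\left(D \right)} = \frac{-204 + D}{-137 + D}$
$B{\left(d \right)} = \frac{1}{15 + d}$
$\frac{1}{t{\left(64 \right)} + \frac{1}{89034 + B{\left(149 \right)}}} = \frac{1}{\frac{-204 + 64}{-137 + 64} + \frac{1}{89034 + \frac{1}{15 + 149}}} = \frac{1}{\frac{1}{-73} \left(-140\right) + \frac{1}{89034 + \frac{1}{164}}} = \frac{1}{\left(- \frac{1}{73}\right) \left(-140\right) + \frac{1}{89034 + \frac{1}{164}}} = \frac{1}{\frac{140}{73} + \frac{1}{\frac{14601577}{164}}} = \frac{1}{\frac{140}{73} + \frac{164}{14601577}} = \frac{1}{\frac{2044232752}{1065915121}} = \frac{1065915121}{2044232752}$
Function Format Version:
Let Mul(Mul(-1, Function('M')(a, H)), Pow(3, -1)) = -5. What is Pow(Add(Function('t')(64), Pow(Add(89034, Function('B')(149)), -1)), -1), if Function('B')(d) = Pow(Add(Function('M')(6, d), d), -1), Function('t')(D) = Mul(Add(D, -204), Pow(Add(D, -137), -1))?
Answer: Rational(1065915121, 2044232752) ≈ 0.52143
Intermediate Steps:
Function('M')(a, H) = 15 (Function('M')(a, H) = Mul(-3, -5) = 15)
Function('t')(D) = Mul(Pow(Add(-137, D), -1), Add(-204, D)) (Function('t')(D) = Mul(Add(-204, D), Pow(Add(-137, D), -1)) = Mul(Pow(Add(-137, D), -1), Add(-204, D)))
Function('B')(d) = Pow(Add(15, d), -1)
Pow(Add(Function('t')(64), Pow(Add(89034, Function('B')(149)), -1)), -1) = Pow(Add(Mul(Pow(Add(-137, 64), -1), Add(-204, 64)), Pow(Add(89034, Pow(Add(15, 149), -1)), -1)), -1) = Pow(Add(Mul(Pow(-73, -1), -140), Pow(Add(89034, Pow(164, -1)), -1)), -1) = Pow(Add(Mul(Rational(-1, 73), -140), Pow(Add(89034, Rational(1, 164)), -1)), -1) = Pow(Add(Rational(140, 73), Pow(Rational(14601577, 164), -1)), -1) = Pow(Add(Rational(140, 73), Rational(164, 14601577)), -1) = Pow(Rational(2044232752, 1065915121), -1) = Rational(1065915121, 2044232752)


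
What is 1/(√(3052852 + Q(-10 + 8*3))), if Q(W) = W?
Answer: √3052866/3052866 ≈ 0.00057233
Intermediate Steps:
1/(√(3052852 + Q(-10 + 8*3))) = 1/(√(3052852 + (-10 + 8*3))) = 1/(√(3052852 + (-10 + 24))) = 1/(√(3052852 + 14)) = 1/(√3052866) = √3052866/3052866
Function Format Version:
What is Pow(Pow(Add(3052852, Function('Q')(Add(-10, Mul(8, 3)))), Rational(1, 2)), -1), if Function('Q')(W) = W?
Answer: Mul(Rational(1, 3052866), Pow(3052866, Rational(1, 2))) ≈ 0.00057233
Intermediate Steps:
Pow(Pow(Add(3052852, Function('Q')(Add(-10, Mul(8, 3)))), Rational(1, 2)), -1) = Pow(Pow(Add(3052852, Add(-10, Mul(8, 3))), Rational(1, 2)), -1) = Pow(Pow(Add(3052852, Add(-10, 24)), Rational(1, 2)), -1) = Pow(Pow(Add(3052852, 14), Rational(1, 2)), -1) = Pow(Pow(3052866, Rational(1, 2)), -1) = Mul(Rational(1, 3052866), Pow(3052866, Rational(1, 2)))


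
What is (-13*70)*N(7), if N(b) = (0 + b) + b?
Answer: -12740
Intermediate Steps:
N(b) = 2*b (N(b) = b + b = 2*b)
(-13*70)*N(7) = (-13*70)*(2*7) = -910*14 = -12740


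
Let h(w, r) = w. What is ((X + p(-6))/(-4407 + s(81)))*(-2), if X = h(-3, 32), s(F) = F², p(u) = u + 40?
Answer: -31/1077 ≈ -0.028784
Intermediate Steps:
p(u) = 40 + u
X = -3
((X + p(-6))/(-4407 + s(81)))*(-2) = ((-3 + (40 - 6))/(-4407 + 81²))*(-2) = ((-3 + 34)/(-4407 + 6561))*(-2) = (31/2154)*(-2) = -31/1077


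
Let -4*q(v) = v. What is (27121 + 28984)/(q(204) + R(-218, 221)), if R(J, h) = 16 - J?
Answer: 56105/183 ≈ 306.58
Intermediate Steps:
q(v) = -v/4
(27121 + 28984)/(q(204) + R(-218, 221)) = (27121 + 28984)/(-¼*204 + (16 - 1*(-218))) = 56105/(-51 + (16 + 218)) = 56105/(-51 + 234) = 56105/183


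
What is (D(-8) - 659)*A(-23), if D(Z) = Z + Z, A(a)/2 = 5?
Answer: -6750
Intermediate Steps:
A(a) = 10 (A(a) = 2*5 = 10)
D(Z) = 2*Z
(D(-8) - 659)*A(-23) = (2*(-8) - 659)*10 = (-16 - 659)*10 = -675*10 = -6750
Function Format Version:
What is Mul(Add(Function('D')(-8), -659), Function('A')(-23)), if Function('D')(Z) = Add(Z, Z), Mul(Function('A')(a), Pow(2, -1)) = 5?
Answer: -6750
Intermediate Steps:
Function('A')(a) = 10 (Function('A')(a) = Mul(2, 5) = 10)
Function('D')(Z) = Mul(2, Z)
Mul(Add(Function('D')(-8), -659), Function('A')(-23)) = Mul(Add(Mul(2, -8), -659), 10) = Mul(Add(-16, -659), 10) = Mul(-675, 10) = -6750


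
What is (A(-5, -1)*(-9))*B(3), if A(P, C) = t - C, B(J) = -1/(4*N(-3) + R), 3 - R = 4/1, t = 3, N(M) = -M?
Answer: 36/11 ≈ 3.2727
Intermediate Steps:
R = -1 (R = 3 - 4/1 = 3 - 4 = -1)
B(J) = -1/11 (B(J) = -1/(4*(-1*(-3)) - 1) = -1/(4*3 - 1) = -1/(12 - 1) = -1/11)
A(P, C) = 3 - C
(A(-5, -1)*(-9))*B(3) = ((3 - 1*(-1))*(-9))*(-1/11) = ((3 + 1)*(-9))*(-1/11) = (4*(-9))*(-1/11) = -36*(-1/11) = 36/11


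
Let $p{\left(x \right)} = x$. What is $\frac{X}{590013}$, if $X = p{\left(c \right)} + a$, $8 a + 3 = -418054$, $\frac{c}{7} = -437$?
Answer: $- \frac{442529}{4720104} \approx -0.093754$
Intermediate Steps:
$c = -3059$ ($c = 7 \left(-437\right) = -3059$)
$a = - \frac{418057}{8}$ ($a = - \frac{3}{8} + \frac{1}{8} \left(-418054\right) = - \frac{3}{8} - \frac{209027}{4} = - \frac{418057}{8} \approx -52257.0$)
$X = - \frac{442529}{8}$ ($X = -3059 - \frac{418057}{8} = - \frac{442529}{8} \approx -55316.0$)
$\frac{X}{590013} = - \frac{442529}{8 \cdot 590013} = \left(- \frac{442529}{8}\right) \frac{1}{590013} = - \frac{442529}{4720104}$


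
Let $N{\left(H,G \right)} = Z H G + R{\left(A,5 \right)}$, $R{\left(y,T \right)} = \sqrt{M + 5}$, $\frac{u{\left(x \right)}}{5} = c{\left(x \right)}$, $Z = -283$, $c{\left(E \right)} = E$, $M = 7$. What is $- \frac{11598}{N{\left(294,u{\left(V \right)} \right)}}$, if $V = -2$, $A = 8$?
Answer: $- \frac{804147330}{57688106699} + \frac{1933 \sqrt{3}}{57688106699} \approx -0.01394$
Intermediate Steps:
$u{\left(x \right)} = 5 x$
$R{\left(y,T \right)} = 2 \sqrt{3}$ ($R{\left(y,T \right)} = \sqrt{7 + 5} = \sqrt{12} = 2 \sqrt{3}$)
$N{\left(H,G \right)} = 2 \sqrt{3} - 283 G H$ ($N{\left(H,G \right)} = - 283 H G + 2 \sqrt{3} = - 283 G H + 2 \sqrt{3} = 2 \sqrt{3} - 283 G H$)
$- \frac{11598}{N{\left(294,u{\left(V \right)} \right)}} = - \frac{11598}{2 \sqrt{3} - 283 \cdot 5 \left(-2\right) 294} = - \frac{11598}{2 \sqrt{3} - \left(-2830\right) 294} = - \frac{11598}{2 \sqrt{3} + 832020} = - \frac{11598}{832020 + 2 \sqrt{3}}$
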